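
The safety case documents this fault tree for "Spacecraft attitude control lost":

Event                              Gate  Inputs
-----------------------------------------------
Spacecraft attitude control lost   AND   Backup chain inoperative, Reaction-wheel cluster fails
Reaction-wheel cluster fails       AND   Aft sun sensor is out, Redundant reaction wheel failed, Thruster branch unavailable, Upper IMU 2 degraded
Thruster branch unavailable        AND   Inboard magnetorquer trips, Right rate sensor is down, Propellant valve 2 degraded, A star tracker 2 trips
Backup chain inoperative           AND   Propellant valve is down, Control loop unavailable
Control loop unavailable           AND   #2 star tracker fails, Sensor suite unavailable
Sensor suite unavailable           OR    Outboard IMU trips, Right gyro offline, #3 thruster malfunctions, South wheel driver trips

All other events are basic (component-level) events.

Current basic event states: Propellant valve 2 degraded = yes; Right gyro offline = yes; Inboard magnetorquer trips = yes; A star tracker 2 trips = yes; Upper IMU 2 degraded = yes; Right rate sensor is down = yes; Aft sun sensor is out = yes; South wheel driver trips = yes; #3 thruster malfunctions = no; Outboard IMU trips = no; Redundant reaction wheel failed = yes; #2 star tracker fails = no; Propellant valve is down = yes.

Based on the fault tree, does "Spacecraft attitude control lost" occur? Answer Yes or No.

No

Sensor suite unavailable [OR]: Outboard IMU trips=not, Right gyro offline=occurs, #3 thruster malfunctions=not, South wheel driver trips=occurs → at least one input occurs → occurs.
Control loop unavailable [AND]: #2 star tracker fails=not, Sensor suite unavailable=occurs → not all inputs occur → does not occur.
Backup chain inoperative [AND]: Propellant valve is down=occurs, Control loop unavailable=not → not all inputs occur → does not occur.
Thruster branch unavailable [AND]: Inboard magnetorquer trips=occurs, Right rate sensor is down=occurs, Propellant valve 2 degraded=occurs, A star tracker 2 trips=occurs → all inputs occur → occurs.
Reaction-wheel cluster fails [AND]: Aft sun sensor is out=occurs, Redundant reaction wheel failed=occurs, Thruster branch unavailable=occurs, Upper IMU 2 degraded=occurs → all inputs occur → occurs.
Spacecraft attitude control lost [AND]: Backup chain inoperative=not, Reaction-wheel cluster fails=occurs → not all inputs occur → does not occur.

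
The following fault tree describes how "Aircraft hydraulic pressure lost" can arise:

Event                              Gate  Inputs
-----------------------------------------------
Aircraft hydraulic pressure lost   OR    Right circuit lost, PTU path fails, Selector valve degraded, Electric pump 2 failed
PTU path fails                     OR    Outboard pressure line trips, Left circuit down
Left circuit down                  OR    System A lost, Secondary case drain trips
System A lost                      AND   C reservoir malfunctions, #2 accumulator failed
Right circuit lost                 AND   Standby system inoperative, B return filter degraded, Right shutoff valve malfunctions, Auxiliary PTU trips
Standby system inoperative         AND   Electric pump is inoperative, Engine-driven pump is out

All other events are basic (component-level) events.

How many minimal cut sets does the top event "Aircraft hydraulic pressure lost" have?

Standby system inoperative [AND]: one cut set from each child combined → 1 × 1 = 1 cut set(s).
Right circuit lost [AND]: one cut set from each child combined → 1 × 1 × 1 × 1 = 1 cut set(s).
System A lost [AND]: one cut set from each child combined → 1 × 1 = 1 cut set(s).
Left circuit down [OR]: union of children's cut sets → 2 cut set(s).
PTU path fails [OR]: union of children's cut sets → 3 cut set(s).
Aircraft hydraulic pressure lost [OR]: union of children's cut sets → 6 cut set(s).
Minimal cut sets: {Auxiliary PTU trips, B return filter degraded, Electric pump is inoperative, Engine-driven pump is out, Right shutoff valve malfunctions}; {Outboard pressure line trips}; {#2 accumulator failed, C reservoir malfunctions}; {Secondary case drain trips}; {Selector valve degraded}; {Electric pump 2 failed}.

6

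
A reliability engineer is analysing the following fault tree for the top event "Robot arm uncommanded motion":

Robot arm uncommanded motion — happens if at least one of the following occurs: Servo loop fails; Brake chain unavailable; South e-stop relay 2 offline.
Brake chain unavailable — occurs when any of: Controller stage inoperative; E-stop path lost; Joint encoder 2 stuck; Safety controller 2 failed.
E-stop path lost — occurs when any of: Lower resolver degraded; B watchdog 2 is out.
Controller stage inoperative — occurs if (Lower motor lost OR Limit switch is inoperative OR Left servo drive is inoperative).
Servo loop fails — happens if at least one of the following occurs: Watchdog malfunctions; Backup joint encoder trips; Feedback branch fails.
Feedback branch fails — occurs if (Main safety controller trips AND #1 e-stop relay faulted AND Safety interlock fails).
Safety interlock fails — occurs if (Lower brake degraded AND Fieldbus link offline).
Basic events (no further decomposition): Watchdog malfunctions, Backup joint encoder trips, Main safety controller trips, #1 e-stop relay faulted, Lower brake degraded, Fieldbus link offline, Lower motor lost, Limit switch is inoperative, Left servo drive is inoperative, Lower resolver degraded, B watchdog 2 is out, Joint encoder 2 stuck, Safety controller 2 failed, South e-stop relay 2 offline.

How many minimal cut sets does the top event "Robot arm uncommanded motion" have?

11

Safety interlock fails [AND]: one cut set from each child combined → 1 × 1 = 1 cut set(s).
Feedback branch fails [AND]: one cut set from each child combined → 1 × 1 × 1 = 1 cut set(s).
Servo loop fails [OR]: union of children's cut sets → 3 cut set(s).
Controller stage inoperative [OR]: union of children's cut sets → 3 cut set(s).
E-stop path lost [OR]: union of children's cut sets → 2 cut set(s).
Brake chain unavailable [OR]: union of children's cut sets → 7 cut set(s).
Robot arm uncommanded motion [OR]: union of children's cut sets → 11 cut set(s).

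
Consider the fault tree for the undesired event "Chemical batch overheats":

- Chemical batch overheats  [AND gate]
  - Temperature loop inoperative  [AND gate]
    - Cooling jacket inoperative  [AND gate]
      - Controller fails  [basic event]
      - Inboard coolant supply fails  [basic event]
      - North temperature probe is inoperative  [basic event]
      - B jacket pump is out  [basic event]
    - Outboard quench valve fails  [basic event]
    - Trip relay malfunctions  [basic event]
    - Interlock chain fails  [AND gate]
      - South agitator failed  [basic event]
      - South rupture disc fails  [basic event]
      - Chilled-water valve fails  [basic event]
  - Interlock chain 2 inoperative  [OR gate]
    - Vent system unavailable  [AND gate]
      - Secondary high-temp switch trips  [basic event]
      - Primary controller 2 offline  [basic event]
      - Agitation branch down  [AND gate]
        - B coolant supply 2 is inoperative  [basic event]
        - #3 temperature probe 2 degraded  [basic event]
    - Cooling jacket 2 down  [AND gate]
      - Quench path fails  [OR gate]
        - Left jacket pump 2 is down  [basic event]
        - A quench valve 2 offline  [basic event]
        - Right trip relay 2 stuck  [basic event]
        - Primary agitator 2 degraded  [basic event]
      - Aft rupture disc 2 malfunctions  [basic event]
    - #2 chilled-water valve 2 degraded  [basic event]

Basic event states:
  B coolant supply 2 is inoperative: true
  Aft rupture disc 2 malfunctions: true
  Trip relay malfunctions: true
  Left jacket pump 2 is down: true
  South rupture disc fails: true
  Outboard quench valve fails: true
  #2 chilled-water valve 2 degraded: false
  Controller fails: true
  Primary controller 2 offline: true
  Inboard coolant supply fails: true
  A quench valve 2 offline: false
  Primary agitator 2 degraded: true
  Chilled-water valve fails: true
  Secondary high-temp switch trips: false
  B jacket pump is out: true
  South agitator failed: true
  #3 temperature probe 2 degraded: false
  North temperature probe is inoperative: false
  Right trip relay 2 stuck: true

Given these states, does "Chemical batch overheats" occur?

Cooling jacket inoperative [AND]: Controller fails=occurs, Inboard coolant supply fails=occurs, North temperature probe is inoperative=not, B jacket pump is out=occurs → not all inputs occur → does not occur.
Interlock chain fails [AND]: South agitator failed=occurs, South rupture disc fails=occurs, Chilled-water valve fails=occurs → all inputs occur → occurs.
Temperature loop inoperative [AND]: Cooling jacket inoperative=not, Outboard quench valve fails=occurs, Trip relay malfunctions=occurs, Interlock chain fails=occurs → not all inputs occur → does not occur.
Agitation branch down [AND]: B coolant supply 2 is inoperative=occurs, #3 temperature probe 2 degraded=not → not all inputs occur → does not occur.
Vent system unavailable [AND]: Secondary high-temp switch trips=not, Primary controller 2 offline=occurs, Agitation branch down=not → not all inputs occur → does not occur.
Quench path fails [OR]: Left jacket pump 2 is down=occurs, A quench valve 2 offline=not, Right trip relay 2 stuck=occurs, Primary agitator 2 degraded=occurs → at least one input occurs → occurs.
Cooling jacket 2 down [AND]: Quench path fails=occurs, Aft rupture disc 2 malfunctions=occurs → all inputs occur → occurs.
Interlock chain 2 inoperative [OR]: Vent system unavailable=not, Cooling jacket 2 down=occurs, #2 chilled-water valve 2 degraded=not → at least one input occurs → occurs.
Chemical batch overheats [AND]: Temperature loop inoperative=not, Interlock chain 2 inoperative=occurs → not all inputs occur → does not occur.

No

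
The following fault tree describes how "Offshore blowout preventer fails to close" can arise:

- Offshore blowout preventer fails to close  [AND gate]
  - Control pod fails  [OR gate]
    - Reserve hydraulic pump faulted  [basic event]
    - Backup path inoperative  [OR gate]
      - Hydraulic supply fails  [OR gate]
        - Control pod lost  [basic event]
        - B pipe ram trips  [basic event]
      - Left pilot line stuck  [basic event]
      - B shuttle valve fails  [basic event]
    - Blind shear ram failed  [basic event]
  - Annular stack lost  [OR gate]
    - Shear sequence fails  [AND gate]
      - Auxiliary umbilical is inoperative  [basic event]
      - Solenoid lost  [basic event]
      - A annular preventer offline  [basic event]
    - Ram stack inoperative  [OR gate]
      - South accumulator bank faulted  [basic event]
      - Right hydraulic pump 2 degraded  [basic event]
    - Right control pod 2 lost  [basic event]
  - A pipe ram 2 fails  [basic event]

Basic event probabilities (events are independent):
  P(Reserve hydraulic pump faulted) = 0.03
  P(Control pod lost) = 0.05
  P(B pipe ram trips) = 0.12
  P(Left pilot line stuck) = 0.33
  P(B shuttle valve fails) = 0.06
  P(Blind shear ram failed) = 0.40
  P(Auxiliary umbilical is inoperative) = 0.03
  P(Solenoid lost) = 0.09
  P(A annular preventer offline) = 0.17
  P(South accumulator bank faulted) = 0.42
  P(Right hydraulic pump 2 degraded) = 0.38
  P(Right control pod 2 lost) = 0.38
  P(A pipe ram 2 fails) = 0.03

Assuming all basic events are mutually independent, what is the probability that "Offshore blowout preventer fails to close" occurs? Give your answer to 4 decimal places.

0.0162

P(Hydraulic supply fails) [OR] = 1 − (1−0.05) × (1−0.12) = 0.164000
P(Backup path inoperative) [OR] = 1 − (1−0.164000) × (1−0.33) × (1−0.06) = 0.473487
P(Control pod fails) [OR] = 1 − (1−0.03) × (1−0.473487) × (1−0.40) = 0.693569
P(Shear sequence fails) [AND] = 0.03 × 0.09 × 0.17 = 0.000459
P(Ram stack inoperative) [OR] = 1 − (1−0.42) × (1−0.38) = 0.640400
P(Annular stack lost) [OR] = 1 − (1−0.000459) × (1−0.640400) × (1−0.38) = 0.777150
P(Offshore blowout preventer fails to close) [AND] = 0.693569 × 0.777150 × 0.03 = 0.016170
Rounded to 4 decimal places: P(Offshore blowout preventer fails to close) ≈ 0.0162.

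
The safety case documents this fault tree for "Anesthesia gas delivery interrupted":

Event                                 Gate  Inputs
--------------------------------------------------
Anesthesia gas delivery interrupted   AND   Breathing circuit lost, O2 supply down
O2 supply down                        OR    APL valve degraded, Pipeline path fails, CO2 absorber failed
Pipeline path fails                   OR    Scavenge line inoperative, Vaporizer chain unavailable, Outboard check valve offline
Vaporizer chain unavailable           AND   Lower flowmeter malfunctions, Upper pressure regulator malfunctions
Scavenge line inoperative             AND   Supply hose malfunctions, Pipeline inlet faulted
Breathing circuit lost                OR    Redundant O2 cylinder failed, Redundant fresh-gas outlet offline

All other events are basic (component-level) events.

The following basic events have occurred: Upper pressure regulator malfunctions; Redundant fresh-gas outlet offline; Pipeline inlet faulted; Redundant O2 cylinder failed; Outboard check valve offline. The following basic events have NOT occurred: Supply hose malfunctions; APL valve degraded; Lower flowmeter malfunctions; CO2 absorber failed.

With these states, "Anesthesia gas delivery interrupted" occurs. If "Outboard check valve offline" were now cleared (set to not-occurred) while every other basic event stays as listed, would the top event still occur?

Counterfactual: set "Outboard check valve offline" to not occurred.
Breathing circuit lost [OR]: Redundant O2 cylinder failed=occurs, Redundant fresh-gas outlet offline=occurs → at least one input occurs → occurs.
Scavenge line inoperative [AND]: Supply hose malfunctions=not, Pipeline inlet faulted=occurs → not all inputs occur → does not occur.
Vaporizer chain unavailable [AND]: Lower flowmeter malfunctions=not, Upper pressure regulator malfunctions=occurs → not all inputs occur → does not occur.
Pipeline path fails [OR]: Scavenge line inoperative=not, Vaporizer chain unavailable=not, Outboard check valve offline=not → no input occurs → does not occur.
O2 supply down [OR]: APL valve degraded=not, Pipeline path fails=not, CO2 absorber failed=not → no input occurs → does not occur.
Anesthesia gas delivery interrupted [AND]: Breathing circuit lost=occurs, O2 supply down=not → not all inputs occur → does not occur.

No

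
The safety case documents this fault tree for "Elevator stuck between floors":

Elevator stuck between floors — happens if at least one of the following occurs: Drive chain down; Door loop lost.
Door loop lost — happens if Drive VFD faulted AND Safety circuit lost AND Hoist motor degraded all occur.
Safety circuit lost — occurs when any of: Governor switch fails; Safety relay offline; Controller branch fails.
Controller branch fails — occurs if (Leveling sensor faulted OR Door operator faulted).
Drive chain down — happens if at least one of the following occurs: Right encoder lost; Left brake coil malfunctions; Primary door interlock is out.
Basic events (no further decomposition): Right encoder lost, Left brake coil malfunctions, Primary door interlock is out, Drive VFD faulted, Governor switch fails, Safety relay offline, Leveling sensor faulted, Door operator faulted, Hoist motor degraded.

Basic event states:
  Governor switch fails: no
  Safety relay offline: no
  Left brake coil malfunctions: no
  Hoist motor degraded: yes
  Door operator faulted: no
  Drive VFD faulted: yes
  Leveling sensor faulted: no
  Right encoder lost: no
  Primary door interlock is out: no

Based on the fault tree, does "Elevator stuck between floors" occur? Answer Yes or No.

Drive chain down [OR]: Right encoder lost=not, Left brake coil malfunctions=not, Primary door interlock is out=not → no input occurs → does not occur.
Controller branch fails [OR]: Leveling sensor faulted=not, Door operator faulted=not → no input occurs → does not occur.
Safety circuit lost [OR]: Governor switch fails=not, Safety relay offline=not, Controller branch fails=not → no input occurs → does not occur.
Door loop lost [AND]: Drive VFD faulted=occurs, Safety circuit lost=not, Hoist motor degraded=occurs → not all inputs occur → does not occur.
Elevator stuck between floors [OR]: Drive chain down=not, Door loop lost=not → no input occurs → does not occur.

No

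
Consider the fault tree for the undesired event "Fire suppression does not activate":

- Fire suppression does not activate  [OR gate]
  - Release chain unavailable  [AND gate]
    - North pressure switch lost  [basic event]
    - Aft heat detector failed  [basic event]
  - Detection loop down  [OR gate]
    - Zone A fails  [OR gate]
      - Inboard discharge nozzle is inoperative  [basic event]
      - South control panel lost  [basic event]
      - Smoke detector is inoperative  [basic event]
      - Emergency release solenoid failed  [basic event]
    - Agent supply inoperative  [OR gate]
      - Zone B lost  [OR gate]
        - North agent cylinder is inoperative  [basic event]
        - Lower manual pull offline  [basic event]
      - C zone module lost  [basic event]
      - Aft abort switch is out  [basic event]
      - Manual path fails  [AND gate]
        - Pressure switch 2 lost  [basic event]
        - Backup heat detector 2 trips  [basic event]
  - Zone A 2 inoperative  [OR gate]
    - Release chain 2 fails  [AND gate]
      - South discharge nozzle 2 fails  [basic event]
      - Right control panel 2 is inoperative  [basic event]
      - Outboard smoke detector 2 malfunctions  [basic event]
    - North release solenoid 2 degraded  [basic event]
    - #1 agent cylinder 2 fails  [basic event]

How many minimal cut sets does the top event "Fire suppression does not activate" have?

Release chain unavailable [AND]: one cut set from each child combined → 1 × 1 = 1 cut set(s).
Zone A fails [OR]: union of children's cut sets → 4 cut set(s).
Zone B lost [OR]: union of children's cut sets → 2 cut set(s).
Manual path fails [AND]: one cut set from each child combined → 1 × 1 = 1 cut set(s).
Agent supply inoperative [OR]: union of children's cut sets → 5 cut set(s).
Detection loop down [OR]: union of children's cut sets → 9 cut set(s).
Release chain 2 fails [AND]: one cut set from each child combined → 1 × 1 × 1 = 1 cut set(s).
Zone A 2 inoperative [OR]: union of children's cut sets → 3 cut set(s).
Fire suppression does not activate [OR]: union of children's cut sets → 13 cut set(s).

13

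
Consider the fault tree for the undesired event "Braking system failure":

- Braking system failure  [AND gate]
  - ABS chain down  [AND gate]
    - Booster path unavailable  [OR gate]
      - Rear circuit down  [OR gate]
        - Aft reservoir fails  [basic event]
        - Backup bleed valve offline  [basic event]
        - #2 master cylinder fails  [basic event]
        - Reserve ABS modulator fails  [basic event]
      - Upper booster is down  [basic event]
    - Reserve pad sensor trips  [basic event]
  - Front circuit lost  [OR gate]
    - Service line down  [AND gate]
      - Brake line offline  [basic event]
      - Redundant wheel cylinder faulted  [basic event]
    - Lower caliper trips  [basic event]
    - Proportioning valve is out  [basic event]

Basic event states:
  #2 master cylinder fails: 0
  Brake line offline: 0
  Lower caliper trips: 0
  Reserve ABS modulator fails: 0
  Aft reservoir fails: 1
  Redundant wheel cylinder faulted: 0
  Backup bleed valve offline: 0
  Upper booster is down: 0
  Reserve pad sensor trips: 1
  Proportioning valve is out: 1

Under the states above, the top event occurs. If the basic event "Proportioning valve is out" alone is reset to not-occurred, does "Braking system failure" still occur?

Counterfactual: set "Proportioning valve is out" to not occurred.
Rear circuit down [OR]: Aft reservoir fails=occurs, Backup bleed valve offline=not, #2 master cylinder fails=not, Reserve ABS modulator fails=not → at least one input occurs → occurs.
Booster path unavailable [OR]: Rear circuit down=occurs, Upper booster is down=not → at least one input occurs → occurs.
ABS chain down [AND]: Booster path unavailable=occurs, Reserve pad sensor trips=occurs → all inputs occur → occurs.
Service line down [AND]: Brake line offline=not, Redundant wheel cylinder faulted=not → not all inputs occur → does not occur.
Front circuit lost [OR]: Service line down=not, Lower caliper trips=not, Proportioning valve is out=not → no input occurs → does not occur.
Braking system failure [AND]: ABS chain down=occurs, Front circuit lost=not → not all inputs occur → does not occur.

No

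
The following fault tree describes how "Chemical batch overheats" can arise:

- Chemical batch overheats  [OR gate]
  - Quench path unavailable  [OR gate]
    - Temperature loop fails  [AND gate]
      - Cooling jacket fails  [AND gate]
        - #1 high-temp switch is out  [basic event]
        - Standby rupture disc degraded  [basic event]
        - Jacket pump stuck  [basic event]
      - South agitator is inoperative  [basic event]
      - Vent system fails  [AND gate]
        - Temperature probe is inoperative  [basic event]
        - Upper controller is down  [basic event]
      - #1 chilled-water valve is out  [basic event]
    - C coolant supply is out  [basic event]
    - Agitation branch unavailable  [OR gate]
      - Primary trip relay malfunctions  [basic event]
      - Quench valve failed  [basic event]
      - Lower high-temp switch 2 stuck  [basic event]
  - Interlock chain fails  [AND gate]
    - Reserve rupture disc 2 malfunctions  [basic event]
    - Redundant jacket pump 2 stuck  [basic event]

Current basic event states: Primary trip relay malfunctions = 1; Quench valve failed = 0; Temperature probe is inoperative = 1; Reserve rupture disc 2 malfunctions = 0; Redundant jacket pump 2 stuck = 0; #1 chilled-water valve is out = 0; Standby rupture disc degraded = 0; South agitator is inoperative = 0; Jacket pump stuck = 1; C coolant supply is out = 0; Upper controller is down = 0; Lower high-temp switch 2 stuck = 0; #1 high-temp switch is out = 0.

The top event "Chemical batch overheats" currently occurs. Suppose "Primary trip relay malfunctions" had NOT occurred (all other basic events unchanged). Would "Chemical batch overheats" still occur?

No

Counterfactual: set "Primary trip relay malfunctions" to not occurred.
Cooling jacket fails [AND]: #1 high-temp switch is out=not, Standby rupture disc degraded=not, Jacket pump stuck=occurs → not all inputs occur → does not occur.
Vent system fails [AND]: Temperature probe is inoperative=occurs, Upper controller is down=not → not all inputs occur → does not occur.
Temperature loop fails [AND]: Cooling jacket fails=not, South agitator is inoperative=not, Vent system fails=not, #1 chilled-water valve is out=not → not all inputs occur → does not occur.
Agitation branch unavailable [OR]: Primary trip relay malfunctions=not, Quench valve failed=not, Lower high-temp switch 2 stuck=not → no input occurs → does not occur.
Quench path unavailable [OR]: Temperature loop fails=not, C coolant supply is out=not, Agitation branch unavailable=not → no input occurs → does not occur.
Interlock chain fails [AND]: Reserve rupture disc 2 malfunctions=not, Redundant jacket pump 2 stuck=not → not all inputs occur → does not occur.
Chemical batch overheats [OR]: Quench path unavailable=not, Interlock chain fails=not → no input occurs → does not occur.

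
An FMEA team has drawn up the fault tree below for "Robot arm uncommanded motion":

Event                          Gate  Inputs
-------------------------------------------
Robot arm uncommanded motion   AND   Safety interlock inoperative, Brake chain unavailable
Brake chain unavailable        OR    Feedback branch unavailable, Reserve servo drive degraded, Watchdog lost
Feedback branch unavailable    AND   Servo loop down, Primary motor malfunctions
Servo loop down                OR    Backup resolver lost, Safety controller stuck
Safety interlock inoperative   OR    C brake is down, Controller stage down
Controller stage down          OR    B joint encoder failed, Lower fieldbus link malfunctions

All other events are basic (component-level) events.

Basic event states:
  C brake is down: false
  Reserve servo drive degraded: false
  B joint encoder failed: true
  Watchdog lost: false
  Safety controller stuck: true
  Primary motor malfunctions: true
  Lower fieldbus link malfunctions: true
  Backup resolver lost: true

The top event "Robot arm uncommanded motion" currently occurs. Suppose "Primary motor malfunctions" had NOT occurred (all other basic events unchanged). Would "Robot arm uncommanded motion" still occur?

No

Counterfactual: set "Primary motor malfunctions" to not occurred.
Controller stage down [OR]: B joint encoder failed=occurs, Lower fieldbus link malfunctions=occurs → at least one input occurs → occurs.
Safety interlock inoperative [OR]: C brake is down=not, Controller stage down=occurs → at least one input occurs → occurs.
Servo loop down [OR]: Backup resolver lost=occurs, Safety controller stuck=occurs → at least one input occurs → occurs.
Feedback branch unavailable [AND]: Servo loop down=occurs, Primary motor malfunctions=not → not all inputs occur → does not occur.
Brake chain unavailable [OR]: Feedback branch unavailable=not, Reserve servo drive degraded=not, Watchdog lost=not → no input occurs → does not occur.
Robot arm uncommanded motion [AND]: Safety interlock inoperative=occurs, Brake chain unavailable=not → not all inputs occur → does not occur.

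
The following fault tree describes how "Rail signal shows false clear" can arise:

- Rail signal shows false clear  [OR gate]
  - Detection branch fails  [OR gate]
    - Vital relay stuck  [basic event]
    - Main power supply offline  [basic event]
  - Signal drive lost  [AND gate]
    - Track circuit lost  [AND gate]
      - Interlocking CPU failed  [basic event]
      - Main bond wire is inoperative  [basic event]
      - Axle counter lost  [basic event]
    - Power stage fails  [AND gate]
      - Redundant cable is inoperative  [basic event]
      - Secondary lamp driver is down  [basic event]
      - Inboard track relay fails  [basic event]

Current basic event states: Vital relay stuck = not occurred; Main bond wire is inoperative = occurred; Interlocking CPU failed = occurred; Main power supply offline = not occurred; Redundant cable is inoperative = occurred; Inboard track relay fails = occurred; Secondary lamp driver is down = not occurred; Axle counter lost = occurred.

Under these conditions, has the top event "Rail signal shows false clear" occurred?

No

Detection branch fails [OR]: Vital relay stuck=not, Main power supply offline=not → no input occurs → does not occur.
Track circuit lost [AND]: Interlocking CPU failed=occurs, Main bond wire is inoperative=occurs, Axle counter lost=occurs → all inputs occur → occurs.
Power stage fails [AND]: Redundant cable is inoperative=occurs, Secondary lamp driver is down=not, Inboard track relay fails=occurs → not all inputs occur → does not occur.
Signal drive lost [AND]: Track circuit lost=occurs, Power stage fails=not → not all inputs occur → does not occur.
Rail signal shows false clear [OR]: Detection branch fails=not, Signal drive lost=not → no input occurs → does not occur.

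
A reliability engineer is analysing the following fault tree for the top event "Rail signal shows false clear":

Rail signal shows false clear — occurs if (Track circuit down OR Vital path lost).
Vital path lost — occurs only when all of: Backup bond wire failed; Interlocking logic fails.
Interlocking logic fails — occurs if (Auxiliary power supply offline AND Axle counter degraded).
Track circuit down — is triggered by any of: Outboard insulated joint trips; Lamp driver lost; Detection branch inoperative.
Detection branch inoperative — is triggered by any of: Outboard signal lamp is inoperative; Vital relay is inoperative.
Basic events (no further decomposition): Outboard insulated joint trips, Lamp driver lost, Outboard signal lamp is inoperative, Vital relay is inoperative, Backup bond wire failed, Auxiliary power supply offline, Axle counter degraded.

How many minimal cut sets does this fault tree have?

Detection branch inoperative [OR]: union of children's cut sets → 2 cut set(s).
Track circuit down [OR]: union of children's cut sets → 4 cut set(s).
Interlocking logic fails [AND]: one cut set from each child combined → 1 × 1 = 1 cut set(s).
Vital path lost [AND]: one cut set from each child combined → 1 × 1 = 1 cut set(s).
Rail signal shows false clear [OR]: union of children's cut sets → 5 cut set(s).
Minimal cut sets: {Outboard insulated joint trips}; {Lamp driver lost}; {Outboard signal lamp is inoperative}; {Vital relay is inoperative}; {Auxiliary power supply offline, Axle counter degraded, Backup bond wire failed}.

5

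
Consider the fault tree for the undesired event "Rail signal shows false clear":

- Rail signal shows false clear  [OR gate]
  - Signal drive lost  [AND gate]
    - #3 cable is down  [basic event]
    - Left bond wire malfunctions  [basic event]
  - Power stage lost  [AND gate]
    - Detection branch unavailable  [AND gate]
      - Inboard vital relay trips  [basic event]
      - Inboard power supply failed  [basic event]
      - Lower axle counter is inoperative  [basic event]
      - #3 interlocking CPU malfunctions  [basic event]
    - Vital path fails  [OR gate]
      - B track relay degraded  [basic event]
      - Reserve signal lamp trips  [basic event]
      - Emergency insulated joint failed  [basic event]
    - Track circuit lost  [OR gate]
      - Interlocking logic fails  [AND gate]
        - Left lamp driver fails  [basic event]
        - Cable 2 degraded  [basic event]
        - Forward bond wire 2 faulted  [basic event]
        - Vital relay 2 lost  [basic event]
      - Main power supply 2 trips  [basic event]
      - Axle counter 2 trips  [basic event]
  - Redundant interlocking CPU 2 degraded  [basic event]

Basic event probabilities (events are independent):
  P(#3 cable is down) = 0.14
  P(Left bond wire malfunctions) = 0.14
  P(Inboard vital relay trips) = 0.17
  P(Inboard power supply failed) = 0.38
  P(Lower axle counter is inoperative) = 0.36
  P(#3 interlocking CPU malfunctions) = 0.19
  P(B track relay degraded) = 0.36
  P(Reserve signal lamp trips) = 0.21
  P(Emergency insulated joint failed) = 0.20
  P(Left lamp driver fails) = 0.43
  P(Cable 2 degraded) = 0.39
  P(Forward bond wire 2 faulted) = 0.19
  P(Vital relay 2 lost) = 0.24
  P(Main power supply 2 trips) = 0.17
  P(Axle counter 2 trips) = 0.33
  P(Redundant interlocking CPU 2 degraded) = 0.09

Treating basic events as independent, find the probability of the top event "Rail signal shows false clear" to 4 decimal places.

0.1089

P(Signal drive lost) [AND] = 0.14 × 0.14 = 0.019600
P(Detection branch unavailable) [AND] = 0.17 × 0.38 × 0.36 × 0.19 = 0.004419
P(Vital path fails) [OR] = 1 − (1−0.36) × (1−0.21) × (1−0.20) = 0.595520
P(Interlocking logic fails) [AND] = 0.43 × 0.39 × 0.19 × 0.24 = 0.007647
P(Track circuit lost) [OR] = 1 − (1−0.007647) × (1−0.17) × (1−0.33) = 0.448152
P(Power stage lost) [AND] = 0.004419 × 0.595520 × 0.448152 = 0.001179
P(Rail signal shows false clear) [OR] = 1 − (1−0.019600) × (1−0.001179) × (1−0.09) = 0.108888
Rounded to 4 decimal places: P(Rail signal shows false clear) ≈ 0.1089.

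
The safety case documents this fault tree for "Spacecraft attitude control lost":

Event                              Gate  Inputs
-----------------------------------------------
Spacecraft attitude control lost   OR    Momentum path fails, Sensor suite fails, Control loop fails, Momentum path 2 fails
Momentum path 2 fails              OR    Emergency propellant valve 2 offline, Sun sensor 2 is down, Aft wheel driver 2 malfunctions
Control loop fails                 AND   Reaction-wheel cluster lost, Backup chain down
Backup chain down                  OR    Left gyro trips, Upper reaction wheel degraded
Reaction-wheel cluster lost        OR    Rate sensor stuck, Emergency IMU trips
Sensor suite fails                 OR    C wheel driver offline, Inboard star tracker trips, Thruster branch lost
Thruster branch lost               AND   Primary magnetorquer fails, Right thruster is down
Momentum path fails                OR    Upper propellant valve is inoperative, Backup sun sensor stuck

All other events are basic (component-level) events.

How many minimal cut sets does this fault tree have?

Momentum path fails [OR]: union of children's cut sets → 2 cut set(s).
Thruster branch lost [AND]: one cut set from each child combined → 1 × 1 = 1 cut set(s).
Sensor suite fails [OR]: union of children's cut sets → 3 cut set(s).
Reaction-wheel cluster lost [OR]: union of children's cut sets → 2 cut set(s).
Backup chain down [OR]: union of children's cut sets → 2 cut set(s).
Control loop fails [AND]: one cut set from each child combined → 2 × 2 = 4 cut set(s).
Momentum path 2 fails [OR]: union of children's cut sets → 3 cut set(s).
Spacecraft attitude control lost [OR]: union of children's cut sets → 12 cut set(s).

12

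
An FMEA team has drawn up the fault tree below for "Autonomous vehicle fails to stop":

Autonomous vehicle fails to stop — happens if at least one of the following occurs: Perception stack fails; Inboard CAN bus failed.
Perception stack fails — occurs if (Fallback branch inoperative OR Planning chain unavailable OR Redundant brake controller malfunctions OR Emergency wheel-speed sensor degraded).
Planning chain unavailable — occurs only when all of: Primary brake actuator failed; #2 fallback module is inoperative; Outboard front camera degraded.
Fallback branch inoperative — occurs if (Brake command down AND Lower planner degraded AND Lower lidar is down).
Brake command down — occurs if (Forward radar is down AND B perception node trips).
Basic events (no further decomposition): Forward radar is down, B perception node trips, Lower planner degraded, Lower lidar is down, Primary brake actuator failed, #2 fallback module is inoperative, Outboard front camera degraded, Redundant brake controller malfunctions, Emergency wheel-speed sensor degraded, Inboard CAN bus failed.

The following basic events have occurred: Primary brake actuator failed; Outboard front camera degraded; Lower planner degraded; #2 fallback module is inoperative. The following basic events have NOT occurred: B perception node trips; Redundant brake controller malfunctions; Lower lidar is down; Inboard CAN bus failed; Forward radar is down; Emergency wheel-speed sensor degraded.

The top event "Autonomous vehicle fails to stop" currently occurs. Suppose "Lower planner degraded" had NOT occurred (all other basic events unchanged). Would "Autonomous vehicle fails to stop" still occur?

Counterfactual: set "Lower planner degraded" to not occurred.
Brake command down [AND]: Forward radar is down=not, B perception node trips=not → not all inputs occur → does not occur.
Fallback branch inoperative [AND]: Brake command down=not, Lower planner degraded=not, Lower lidar is down=not → not all inputs occur → does not occur.
Planning chain unavailable [AND]: Primary brake actuator failed=occurs, #2 fallback module is inoperative=occurs, Outboard front camera degraded=occurs → all inputs occur → occurs.
Perception stack fails [OR]: Fallback branch inoperative=not, Planning chain unavailable=occurs, Redundant brake controller malfunctions=not, Emergency wheel-speed sensor degraded=not → at least one input occurs → occurs.
Autonomous vehicle fails to stop [OR]: Perception stack fails=occurs, Inboard CAN bus failed=not → at least one input occurs → occurs.

Yes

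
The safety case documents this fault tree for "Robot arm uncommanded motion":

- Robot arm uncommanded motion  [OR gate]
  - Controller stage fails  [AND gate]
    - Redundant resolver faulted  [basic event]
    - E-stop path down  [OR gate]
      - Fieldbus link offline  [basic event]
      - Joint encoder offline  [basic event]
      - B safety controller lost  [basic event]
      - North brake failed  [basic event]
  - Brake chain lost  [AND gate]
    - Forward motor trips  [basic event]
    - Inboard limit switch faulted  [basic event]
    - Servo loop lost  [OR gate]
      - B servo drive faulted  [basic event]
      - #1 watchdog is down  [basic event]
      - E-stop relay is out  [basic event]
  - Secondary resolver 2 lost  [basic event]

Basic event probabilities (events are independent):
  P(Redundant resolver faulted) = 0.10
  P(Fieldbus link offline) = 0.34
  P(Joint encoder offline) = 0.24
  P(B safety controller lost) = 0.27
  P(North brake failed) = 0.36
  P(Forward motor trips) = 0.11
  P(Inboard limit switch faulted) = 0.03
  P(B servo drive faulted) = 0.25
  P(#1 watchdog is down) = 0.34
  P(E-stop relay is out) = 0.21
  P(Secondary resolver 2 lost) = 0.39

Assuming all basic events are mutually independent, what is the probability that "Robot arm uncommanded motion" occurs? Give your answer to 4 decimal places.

0.4378

P(E-stop path down) [OR] = 1 − (1−0.34) × (1−0.24) × (1−0.27) × (1−0.36) = 0.765652
P(Controller stage fails) [AND] = 0.10 × 0.765652 = 0.076565
P(Servo loop lost) [OR] = 1 − (1−0.25) × (1−0.34) × (1−0.21) = 0.608950
P(Brake chain lost) [AND] = 0.11 × 0.03 × 0.608950 = 0.002010
P(Robot arm uncommanded motion) [OR] = 1 − (1−0.076565) × (1−0.002010) × (1−0.39) = 0.437837
Rounded to 4 decimal places: P(Robot arm uncommanded motion) ≈ 0.4378.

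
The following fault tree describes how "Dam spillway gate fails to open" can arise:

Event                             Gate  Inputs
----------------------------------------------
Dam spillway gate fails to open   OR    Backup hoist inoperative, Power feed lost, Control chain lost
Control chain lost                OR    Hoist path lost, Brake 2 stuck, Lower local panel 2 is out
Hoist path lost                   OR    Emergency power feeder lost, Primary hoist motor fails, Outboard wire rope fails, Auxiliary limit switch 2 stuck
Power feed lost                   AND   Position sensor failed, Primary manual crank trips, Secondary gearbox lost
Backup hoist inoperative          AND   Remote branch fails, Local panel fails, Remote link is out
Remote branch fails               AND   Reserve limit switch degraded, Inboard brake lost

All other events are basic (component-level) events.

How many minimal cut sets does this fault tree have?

8

Remote branch fails [AND]: one cut set from each child combined → 1 × 1 = 1 cut set(s).
Backup hoist inoperative [AND]: one cut set from each child combined → 1 × 1 × 1 = 1 cut set(s).
Power feed lost [AND]: one cut set from each child combined → 1 × 1 × 1 = 1 cut set(s).
Hoist path lost [OR]: union of children's cut sets → 4 cut set(s).
Control chain lost [OR]: union of children's cut sets → 6 cut set(s).
Dam spillway gate fails to open [OR]: union of children's cut sets → 8 cut set(s).
Minimal cut sets: {Inboard brake lost, Local panel fails, Remote link is out, Reserve limit switch degraded}; {Position sensor failed, Primary manual crank trips, Secondary gearbox lost}; {Emergency power feeder lost}; {Primary hoist motor fails}; {Outboard wire rope fails}; {Auxiliary limit switch 2 stuck}; {Brake 2 stuck}; {Lower local panel 2 is out}.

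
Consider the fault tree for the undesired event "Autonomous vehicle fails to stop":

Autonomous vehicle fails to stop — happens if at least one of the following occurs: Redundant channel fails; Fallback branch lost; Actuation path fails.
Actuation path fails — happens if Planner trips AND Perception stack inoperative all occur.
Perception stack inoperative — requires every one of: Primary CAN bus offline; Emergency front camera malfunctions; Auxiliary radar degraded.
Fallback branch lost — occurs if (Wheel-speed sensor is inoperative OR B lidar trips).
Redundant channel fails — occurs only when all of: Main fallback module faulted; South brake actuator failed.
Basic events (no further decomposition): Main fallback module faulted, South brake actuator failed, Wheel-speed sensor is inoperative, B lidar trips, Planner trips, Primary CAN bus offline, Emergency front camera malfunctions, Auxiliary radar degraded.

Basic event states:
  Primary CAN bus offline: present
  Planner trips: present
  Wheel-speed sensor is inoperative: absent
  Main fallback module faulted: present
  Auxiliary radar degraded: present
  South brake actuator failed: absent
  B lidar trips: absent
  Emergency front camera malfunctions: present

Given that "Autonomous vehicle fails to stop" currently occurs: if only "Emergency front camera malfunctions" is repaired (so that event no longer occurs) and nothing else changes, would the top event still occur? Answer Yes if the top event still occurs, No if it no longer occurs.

No

Counterfactual: set "Emergency front camera malfunctions" to not occurred.
Redundant channel fails [AND]: Main fallback module faulted=occurs, South brake actuator failed=not → not all inputs occur → does not occur.
Fallback branch lost [OR]: Wheel-speed sensor is inoperative=not, B lidar trips=not → no input occurs → does not occur.
Perception stack inoperative [AND]: Primary CAN bus offline=occurs, Emergency front camera malfunctions=not, Auxiliary radar degraded=occurs → not all inputs occur → does not occur.
Actuation path fails [AND]: Planner trips=occurs, Perception stack inoperative=not → not all inputs occur → does not occur.
Autonomous vehicle fails to stop [OR]: Redundant channel fails=not, Fallback branch lost=not, Actuation path fails=not → no input occurs → does not occur.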